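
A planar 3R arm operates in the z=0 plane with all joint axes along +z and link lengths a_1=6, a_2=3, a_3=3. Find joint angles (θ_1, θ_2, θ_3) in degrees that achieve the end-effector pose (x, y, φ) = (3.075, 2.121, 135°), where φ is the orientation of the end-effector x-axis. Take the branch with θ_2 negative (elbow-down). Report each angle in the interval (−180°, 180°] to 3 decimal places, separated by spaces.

wrist centre = target − a_3·(cos φ, sin φ) = (5.1963, -0.0003)
cos θ_2 = (27.0017−6²−3²)/(2·6·3) = -0.5000; θ_2 = -119.9968° (elbow-down)
β = atan2(-0.0003,5.1963) = -0.0035°; ψ = atan2(-2.5982,4.5001) = -30.0000°
θ_1 = β − ψ = 29.9965°
θ_3 = φ − θ_1 − θ_2 = -134.9997° (wrapped to (-180°,180°])

29.996 -119.997 -135.000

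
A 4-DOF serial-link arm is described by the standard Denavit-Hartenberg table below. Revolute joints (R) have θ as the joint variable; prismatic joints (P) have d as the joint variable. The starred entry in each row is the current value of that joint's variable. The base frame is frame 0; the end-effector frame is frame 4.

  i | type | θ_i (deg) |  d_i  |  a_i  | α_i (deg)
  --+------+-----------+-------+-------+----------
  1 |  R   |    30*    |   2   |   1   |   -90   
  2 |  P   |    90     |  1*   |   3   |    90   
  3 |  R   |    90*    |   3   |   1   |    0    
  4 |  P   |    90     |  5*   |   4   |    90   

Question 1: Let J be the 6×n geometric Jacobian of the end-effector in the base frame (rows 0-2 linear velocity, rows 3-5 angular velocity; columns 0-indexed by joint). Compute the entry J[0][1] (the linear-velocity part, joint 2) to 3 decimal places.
-0.500

prismatic axis z_1 = (-0.5000,0.8660,0.0000)
J_v[:, 1] = z_1; J_ω[:, 1] = (0,0,0)
entry J[0][1] = -0.5000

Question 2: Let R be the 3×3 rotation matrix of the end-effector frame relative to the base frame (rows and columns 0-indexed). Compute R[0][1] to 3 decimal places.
End-effector y-axis (col 1 of R) = (0.8660,0.5000,0.0000)
R[0][1] = 0.8660

0.866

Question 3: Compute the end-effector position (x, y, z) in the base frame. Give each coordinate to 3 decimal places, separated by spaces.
6.794 6.232 3.000

after link 1: o_1 = (0.8660, 0.5000, 2.0000)
after link 2: o_2 = (0.3660, 1.3660, -1.0000)
after link 3: o_3 = (2.4641, 3.7321, -1.0000)
after link 4: o_4 = (6.7942, 6.2321, 3.0000)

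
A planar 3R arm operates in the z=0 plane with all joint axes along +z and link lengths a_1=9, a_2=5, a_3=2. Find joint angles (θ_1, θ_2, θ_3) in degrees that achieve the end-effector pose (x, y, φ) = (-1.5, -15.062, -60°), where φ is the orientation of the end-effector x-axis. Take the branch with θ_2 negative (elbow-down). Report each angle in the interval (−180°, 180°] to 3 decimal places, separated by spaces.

wrist centre = target − a_3·(cos φ, sin φ) = (-2.5000, -13.3299)
cos θ_2 = (183.9375−9²−5²)/(2·9·5) = 0.8660; θ_2 = -30.0060° (elbow-down)
β = atan2(-13.3299,-2.5000) = -100.6223°; ψ = atan2(-2.5005,13.3299) = -10.6243°
θ_1 = β − ψ = -89.9980°
θ_3 = φ − θ_1 − θ_2 = 60.0041° (wrapped to (-180°,180°])

-89.998 -30.006 60.004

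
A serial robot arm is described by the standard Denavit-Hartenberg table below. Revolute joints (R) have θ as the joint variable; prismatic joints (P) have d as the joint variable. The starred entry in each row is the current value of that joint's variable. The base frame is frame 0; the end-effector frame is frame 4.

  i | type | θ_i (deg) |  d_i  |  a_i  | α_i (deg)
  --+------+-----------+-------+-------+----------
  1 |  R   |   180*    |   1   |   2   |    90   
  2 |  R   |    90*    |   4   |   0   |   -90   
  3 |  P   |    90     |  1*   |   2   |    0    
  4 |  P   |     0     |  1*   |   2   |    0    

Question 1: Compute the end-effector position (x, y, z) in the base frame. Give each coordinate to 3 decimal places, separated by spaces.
after link 1: o_1 = (-2.0000, 0.0000, 1.0000)
after link 2: o_2 = (-2.0000, 4.0000, 1.0000)
after link 3: o_3 = (-1.0000, 2.0000, 1.0000)
after link 4: o_4 = (0.0000, -0.0000, 1.0000)

0.000 -0.000 1.000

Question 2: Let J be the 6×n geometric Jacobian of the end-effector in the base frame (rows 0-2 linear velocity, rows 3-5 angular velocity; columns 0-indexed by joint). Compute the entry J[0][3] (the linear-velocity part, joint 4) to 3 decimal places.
1.000

prismatic axis z_3 = (1.0000,-0.0000,0.0000)
J_v[:, 3] = z_3; J_ω[:, 3] = (0,0,0)
entry J[0][3] = 1.0000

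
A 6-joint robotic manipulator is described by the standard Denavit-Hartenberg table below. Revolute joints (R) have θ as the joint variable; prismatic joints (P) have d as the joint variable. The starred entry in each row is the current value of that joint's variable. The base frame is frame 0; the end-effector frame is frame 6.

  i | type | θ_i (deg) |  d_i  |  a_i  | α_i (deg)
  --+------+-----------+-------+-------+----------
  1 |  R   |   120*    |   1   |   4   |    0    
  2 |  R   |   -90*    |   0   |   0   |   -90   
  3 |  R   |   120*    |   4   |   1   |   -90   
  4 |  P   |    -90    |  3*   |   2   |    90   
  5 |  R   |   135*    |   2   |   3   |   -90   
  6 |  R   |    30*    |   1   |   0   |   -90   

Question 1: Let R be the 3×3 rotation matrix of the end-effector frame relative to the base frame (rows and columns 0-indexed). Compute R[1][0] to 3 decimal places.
End-effector x-axis (col 0 of R) = (-0.3696,-0.9205,-0.1268)
R[1][0] = -0.9205

-0.920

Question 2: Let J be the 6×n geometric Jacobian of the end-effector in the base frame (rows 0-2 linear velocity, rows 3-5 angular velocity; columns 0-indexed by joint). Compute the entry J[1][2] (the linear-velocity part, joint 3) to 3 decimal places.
axis z_2 = (-0.5000,0.8660,0.0000); lever o_n−o_2 = (-4.4634,1.0853,3.0731)
cross product → J_v[:, 2] = (2.6614,1.5366,3.3228)
J_ω[:, 2] = z_2
entry J[1][2] = 1.5366

1.537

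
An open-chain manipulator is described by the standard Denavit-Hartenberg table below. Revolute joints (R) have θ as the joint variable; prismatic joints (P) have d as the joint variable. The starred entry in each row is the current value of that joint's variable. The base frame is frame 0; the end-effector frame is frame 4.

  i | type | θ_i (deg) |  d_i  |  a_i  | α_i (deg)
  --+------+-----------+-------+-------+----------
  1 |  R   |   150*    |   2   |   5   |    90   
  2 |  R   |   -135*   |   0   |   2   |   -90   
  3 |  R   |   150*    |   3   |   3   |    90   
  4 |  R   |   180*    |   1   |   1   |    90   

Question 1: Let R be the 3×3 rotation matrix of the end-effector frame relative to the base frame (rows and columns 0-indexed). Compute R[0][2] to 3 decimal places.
End-effector z-axis (col 2 of R) = (-0.6124,0.3536,-0.7071)
R[0][2] = -0.6124

-0.612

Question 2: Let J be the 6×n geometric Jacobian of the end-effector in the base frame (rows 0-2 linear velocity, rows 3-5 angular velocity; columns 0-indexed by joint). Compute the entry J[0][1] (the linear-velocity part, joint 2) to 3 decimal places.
axis z_1 = (0.5000,0.8660,0.0000); lever o_n−o_1 = (-2.2999,-0.8269,-2.6643)
cross product → J_v[:, 1] = (-2.3074,1.3322,1.5783)
J_ω[:, 1] = z_1
entry J[0][1] = -2.3074

-2.307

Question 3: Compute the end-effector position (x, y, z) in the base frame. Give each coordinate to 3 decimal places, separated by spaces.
-6.630 1.673 -0.664

after link 1: o_1 = (-4.3301, 2.5000, 2.0000)
after link 2: o_2 = (-3.1054, 1.7929, 0.5858)
after link 3: o_3 = (-7.2835, 2.4731, 0.3016)
after link 4: o_4 = (-6.6300, 1.6731, -0.6643)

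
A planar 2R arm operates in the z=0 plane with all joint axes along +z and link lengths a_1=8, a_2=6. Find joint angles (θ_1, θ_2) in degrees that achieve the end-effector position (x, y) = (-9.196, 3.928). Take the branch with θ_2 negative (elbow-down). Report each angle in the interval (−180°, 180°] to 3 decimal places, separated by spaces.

cos θ_2 = (99.9956−8²−6²)/(2·8·6) = -0.0000; θ_2 = -90.0026° (elbow-down)
β = atan2(3.9280,-9.1960) = 156.8706°; ψ = atan2(-6.0000,7.9997) = -36.8708°
θ_1 = β − ψ = 193.7415°

-166.259 -90.003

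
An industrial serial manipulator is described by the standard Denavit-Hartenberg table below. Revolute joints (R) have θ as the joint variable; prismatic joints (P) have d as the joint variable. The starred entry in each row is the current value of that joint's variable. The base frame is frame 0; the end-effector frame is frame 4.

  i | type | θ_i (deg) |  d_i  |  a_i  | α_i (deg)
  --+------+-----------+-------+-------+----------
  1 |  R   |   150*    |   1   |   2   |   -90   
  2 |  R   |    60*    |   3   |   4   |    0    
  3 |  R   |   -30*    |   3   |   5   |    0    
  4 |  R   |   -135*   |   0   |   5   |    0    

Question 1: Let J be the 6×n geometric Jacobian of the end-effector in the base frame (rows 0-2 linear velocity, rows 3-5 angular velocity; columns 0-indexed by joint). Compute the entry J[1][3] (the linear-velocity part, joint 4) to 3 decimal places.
axis z_3 = (-0.5000,-0.8660,0.0000); lever o_n−o_3 = (1.1207,-0.6470,4.8296)
cross product → J_v[:, 3] = (-4.1826,2.4148,1.2941)
J_ω[:, 3] = z_3
entry J[1][3] = 2.4148

2.415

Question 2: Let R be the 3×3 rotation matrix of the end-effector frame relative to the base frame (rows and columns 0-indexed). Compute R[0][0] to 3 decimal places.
0.224

End-effector x-axis (col 0 of R) = (0.2241,-0.1294,0.9659)
R[0][0] = 0.2241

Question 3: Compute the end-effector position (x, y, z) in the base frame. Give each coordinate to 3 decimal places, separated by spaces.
after link 1: o_1 = (-1.7321, 1.0000, 1.0000)
after link 2: o_2 = (-4.9641, -0.5981, -2.4641)
after link 3: o_3 = (-10.2141, -1.0311, -4.9641)
after link 4: o_4 = (-9.0934, -1.6781, -0.1345)

-9.093 -1.678 -0.134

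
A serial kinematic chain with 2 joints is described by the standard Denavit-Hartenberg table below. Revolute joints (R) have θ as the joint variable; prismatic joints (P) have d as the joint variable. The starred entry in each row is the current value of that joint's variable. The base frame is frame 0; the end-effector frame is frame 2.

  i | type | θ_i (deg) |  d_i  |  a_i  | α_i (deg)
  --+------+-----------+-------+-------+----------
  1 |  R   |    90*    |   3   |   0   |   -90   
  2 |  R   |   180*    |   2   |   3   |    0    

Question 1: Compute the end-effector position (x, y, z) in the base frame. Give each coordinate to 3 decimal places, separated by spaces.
after link 1: o_1 = (0.0000, 0.0000, 3.0000)
after link 2: o_2 = (-2.0000, -3.0000, 3.0000)

-2.000 -3.000 3.000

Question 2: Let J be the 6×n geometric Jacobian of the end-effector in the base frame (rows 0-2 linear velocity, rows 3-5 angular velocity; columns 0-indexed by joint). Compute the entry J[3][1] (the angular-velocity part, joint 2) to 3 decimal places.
-1.000

axis z_1 = (-1.0000,0.0000,0.0000); lever o_n−o_1 = (-2.0000,-3.0000,-0.0000)
cross product → J_v[:, 1] = (0.0000,-0.0000,3.0000)
J_ω[:, 1] = z_1
entry J[3][1] = -1.0000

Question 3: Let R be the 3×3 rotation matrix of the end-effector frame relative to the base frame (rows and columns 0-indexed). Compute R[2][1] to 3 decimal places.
1.000

End-effector y-axis (col 1 of R) = (0.0000,-0.0000,1.0000)
R[2][1] = 1.0000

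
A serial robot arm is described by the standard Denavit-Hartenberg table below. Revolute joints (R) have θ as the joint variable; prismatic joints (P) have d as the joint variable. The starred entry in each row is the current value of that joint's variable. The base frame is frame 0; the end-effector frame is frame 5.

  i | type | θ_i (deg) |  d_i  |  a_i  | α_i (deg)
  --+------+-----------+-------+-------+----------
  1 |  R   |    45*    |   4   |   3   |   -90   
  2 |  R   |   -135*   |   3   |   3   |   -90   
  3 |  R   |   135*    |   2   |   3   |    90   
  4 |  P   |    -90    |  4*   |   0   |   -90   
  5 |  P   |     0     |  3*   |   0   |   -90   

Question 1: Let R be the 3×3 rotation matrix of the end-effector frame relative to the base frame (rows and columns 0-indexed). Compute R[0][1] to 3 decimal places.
End-effector y-axis (col 1 of R) = (-0.8536,0.1464,0.5000)
R[0][1] = -0.8536

-0.854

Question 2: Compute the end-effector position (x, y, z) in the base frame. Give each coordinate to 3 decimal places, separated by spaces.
after link 1: o_1 = (2.1213, 2.1213, 4.0000)
after link 2: o_2 = (-1.5000, 2.7426, 6.1213)
after link 3: o_3 = (2.0607, 3.3033, 6.0355)
after link 4: o_4 = (2.6464, -0.1109, 8.0355)
after link 5: o_5 = (5.2071, -0.5503, 6.5355)

5.207 -0.550 6.536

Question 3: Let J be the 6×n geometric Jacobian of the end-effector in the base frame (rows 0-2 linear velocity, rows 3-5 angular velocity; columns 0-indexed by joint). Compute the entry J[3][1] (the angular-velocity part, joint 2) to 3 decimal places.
-0.707

axis z_1 = (-0.7071,0.7071,0.0000); lever o_n−o_1 = (3.0858,-2.6716,2.5355)
cross product → J_v[:, 1] = (1.7929,1.7929,-0.2929)
J_ω[:, 1] = z_1
entry J[3][1] = -0.7071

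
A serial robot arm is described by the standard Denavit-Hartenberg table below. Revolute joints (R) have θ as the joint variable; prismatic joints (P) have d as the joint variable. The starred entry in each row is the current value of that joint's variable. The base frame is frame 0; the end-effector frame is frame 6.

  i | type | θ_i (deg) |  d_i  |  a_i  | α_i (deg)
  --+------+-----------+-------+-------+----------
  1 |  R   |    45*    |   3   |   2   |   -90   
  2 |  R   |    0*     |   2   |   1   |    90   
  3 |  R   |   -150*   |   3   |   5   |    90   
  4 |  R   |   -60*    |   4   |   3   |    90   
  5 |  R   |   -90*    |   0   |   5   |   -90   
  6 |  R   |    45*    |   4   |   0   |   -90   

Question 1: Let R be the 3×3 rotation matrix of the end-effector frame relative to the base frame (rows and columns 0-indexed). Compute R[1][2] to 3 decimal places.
-0.408

End-effector z-axis (col 2 of R) = (-0.8415,-0.4085,0.3536)
R[1][2] = -0.4085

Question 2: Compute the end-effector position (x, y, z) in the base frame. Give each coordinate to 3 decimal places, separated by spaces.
-0.527 -4.934 -0.062

after link 1: o_1 = (1.4142, 1.4142, 3.0000)
after link 2: o_2 = (0.7071, 3.5355, 3.0000)
after link 3: o_3 = (-0.5870, -1.2941, 6.0000)
after link 4: o_4 = (-4.8389, -1.7077, 3.4019)
after link 5: o_5 = (-0.0093, -3.0018, 3.4019)
after link 6: o_6 = (-0.5269, -4.9337, -0.0622)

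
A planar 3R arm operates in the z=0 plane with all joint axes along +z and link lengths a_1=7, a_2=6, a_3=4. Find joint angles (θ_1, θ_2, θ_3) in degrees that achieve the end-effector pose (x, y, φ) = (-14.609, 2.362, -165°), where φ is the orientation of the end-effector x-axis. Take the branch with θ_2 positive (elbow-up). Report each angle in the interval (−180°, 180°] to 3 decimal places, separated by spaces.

134.999 59.998 0.003

wrist centre = target − a_3·(cos φ, sin φ) = (-10.7453, 3.3973)
cos θ_2 = (127.0029−7²−6²)/(2·7·6) = 0.5000; θ_2 = 59.9977° (elbow-up)
β = atan2(3.3973,-10.7453) = 162.4549°; ψ = atan2(5.1960,10.0002) = 27.4561°
θ_1 = β − ψ = 134.9989°
θ_3 = φ − θ_1 − θ_2 = 0.0034° (wrapped to (-180°,180°])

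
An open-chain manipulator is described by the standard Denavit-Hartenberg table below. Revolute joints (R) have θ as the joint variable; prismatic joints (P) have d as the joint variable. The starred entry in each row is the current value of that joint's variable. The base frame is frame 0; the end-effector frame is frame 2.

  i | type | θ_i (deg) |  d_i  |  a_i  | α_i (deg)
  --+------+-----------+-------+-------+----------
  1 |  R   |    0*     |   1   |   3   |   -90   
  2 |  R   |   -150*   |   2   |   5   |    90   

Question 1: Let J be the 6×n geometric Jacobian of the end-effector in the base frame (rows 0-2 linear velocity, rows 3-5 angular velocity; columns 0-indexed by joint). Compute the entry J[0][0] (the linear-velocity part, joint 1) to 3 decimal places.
axis z_0 = ẑ; lever o_n−o_0 = (-1.3301,2.0000,3.5000)
cross product → J_v[:, 0] = (-2.0000,-1.3301,0.0000)
J_ω[:, 0] = z_0
entry J[0][0] = -2.0000

-2.000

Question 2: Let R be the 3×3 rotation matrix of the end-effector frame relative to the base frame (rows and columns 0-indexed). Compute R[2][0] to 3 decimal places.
0.500

End-effector x-axis (col 0 of R) = (-0.8660,-0.0000,0.5000)
R[2][0] = 0.5000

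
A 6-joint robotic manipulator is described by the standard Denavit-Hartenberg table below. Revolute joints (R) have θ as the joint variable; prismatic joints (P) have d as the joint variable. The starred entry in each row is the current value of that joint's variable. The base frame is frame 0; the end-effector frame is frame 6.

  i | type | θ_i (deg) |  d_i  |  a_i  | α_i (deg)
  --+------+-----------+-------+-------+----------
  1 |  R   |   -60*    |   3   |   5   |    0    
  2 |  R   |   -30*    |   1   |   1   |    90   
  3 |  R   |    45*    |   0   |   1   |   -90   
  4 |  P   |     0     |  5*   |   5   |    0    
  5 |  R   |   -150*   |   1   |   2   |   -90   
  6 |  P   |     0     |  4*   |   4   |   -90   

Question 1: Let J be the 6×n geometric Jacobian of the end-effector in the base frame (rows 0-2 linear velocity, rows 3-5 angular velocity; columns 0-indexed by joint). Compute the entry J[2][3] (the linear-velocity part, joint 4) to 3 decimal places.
0.707

prismatic axis z_3 = (-0.0000,0.7071,0.7071)
J_v[:, 3] = z_3; J_ω[:, 3] = (0,0,0)
entry J[2][3] = 0.7071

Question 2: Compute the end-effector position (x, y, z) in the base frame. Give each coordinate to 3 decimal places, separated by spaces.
-3.964 -3.070 10.225

after link 1: o_1 = (2.5000, -4.3301, 3.0000)
after link 2: o_2 = (2.5000, -5.3301, 4.0000)
after link 3: o_3 = (2.5000, -6.0372, 4.7071)
after link 4: o_4 = (2.5000, -6.0372, 11.7782)
after link 5: o_5 = (1.5000, -4.1054, 11.2605)
after link 6: o_6 = (-3.9641, -3.0701, 10.2253)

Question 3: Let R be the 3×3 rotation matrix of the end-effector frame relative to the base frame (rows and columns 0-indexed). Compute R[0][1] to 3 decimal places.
End-effector y-axis (col 1 of R) = (0.8660,0.3536,-0.3536)
R[0][1] = 0.8660

0.866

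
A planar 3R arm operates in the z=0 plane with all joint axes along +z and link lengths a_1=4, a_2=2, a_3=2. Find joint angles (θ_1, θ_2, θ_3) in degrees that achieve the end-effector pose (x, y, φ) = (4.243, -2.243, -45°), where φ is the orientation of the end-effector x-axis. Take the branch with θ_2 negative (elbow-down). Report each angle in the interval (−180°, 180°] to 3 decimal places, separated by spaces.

12.348 -134.987 77.639

wrist centre = target − a_3·(cos φ, sin φ) = (2.8288, -0.8288)
cos θ_2 = (8.6889−4²−2²)/(2·4·2) = -0.7069; θ_2 = -134.9867° (elbow-down)
β = atan2(-0.8288,2.8288) = -16.3297°; ψ = atan2(-1.4145,2.5861) = -28.6776°
θ_1 = β − ψ = 12.3479°
θ_3 = φ − θ_1 − θ_2 = 77.6388° (wrapped to (-180°,180°])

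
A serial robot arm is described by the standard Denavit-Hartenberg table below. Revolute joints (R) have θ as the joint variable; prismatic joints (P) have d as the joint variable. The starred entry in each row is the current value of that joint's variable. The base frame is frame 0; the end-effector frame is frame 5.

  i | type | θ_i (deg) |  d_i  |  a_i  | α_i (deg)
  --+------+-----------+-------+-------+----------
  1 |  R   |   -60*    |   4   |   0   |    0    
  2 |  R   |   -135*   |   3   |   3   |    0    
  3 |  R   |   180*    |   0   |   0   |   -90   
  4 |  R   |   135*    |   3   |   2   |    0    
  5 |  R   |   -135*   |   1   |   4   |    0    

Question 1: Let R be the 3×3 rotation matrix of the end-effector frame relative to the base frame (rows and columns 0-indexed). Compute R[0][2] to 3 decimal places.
End-effector z-axis (col 2 of R) = (0.2588,0.9659,0.0000)
R[0][2] = 0.2588

0.259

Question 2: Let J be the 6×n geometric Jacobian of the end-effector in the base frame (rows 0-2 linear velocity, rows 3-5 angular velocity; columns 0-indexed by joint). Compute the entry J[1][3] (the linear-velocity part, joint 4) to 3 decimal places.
axis z_3 = (0.2588,0.9659,0.0000); lever o_n−o_3 = (3.5330,3.1945,-1.4142)
cross product → J_v[:, 3] = (-1.3660,0.3660,-2.5858)
J_ω[:, 3] = z_3
entry J[1][3] = 0.3660

0.366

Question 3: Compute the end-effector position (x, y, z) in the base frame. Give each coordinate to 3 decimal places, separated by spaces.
after link 1: o_1 = (0.0000, 0.0000, 4.0000)
after link 2: o_2 = (-2.8978, 0.7765, 7.0000)
after link 3: o_3 = (-2.8978, 0.7765, 7.0000)
after link 4: o_4 = (-3.4873, 4.0403, 5.5858)
after link 5: o_5 = (0.6352, 3.9709, 5.5858)

0.635 3.971 5.586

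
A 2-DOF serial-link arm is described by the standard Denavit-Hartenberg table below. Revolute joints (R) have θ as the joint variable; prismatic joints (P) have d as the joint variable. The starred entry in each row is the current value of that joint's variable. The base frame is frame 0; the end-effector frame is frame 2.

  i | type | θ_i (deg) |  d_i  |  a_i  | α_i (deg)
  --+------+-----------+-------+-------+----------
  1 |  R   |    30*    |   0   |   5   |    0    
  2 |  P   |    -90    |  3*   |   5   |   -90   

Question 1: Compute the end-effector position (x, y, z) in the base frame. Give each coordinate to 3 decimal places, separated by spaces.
6.830 -1.830 3.000

after link 1: o_1 = (4.3301, 2.5000, 0.0000)
after link 2: o_2 = (6.8301, -1.8301, 3.0000)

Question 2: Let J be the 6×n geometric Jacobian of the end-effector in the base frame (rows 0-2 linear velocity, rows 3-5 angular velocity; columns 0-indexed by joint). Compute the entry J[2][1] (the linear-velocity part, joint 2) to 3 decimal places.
prismatic axis z_1 = (0.0000,0.0000,1.0000)
J_v[:, 1] = z_1; J_ω[:, 1] = (0,0,0)
entry J[2][1] = 1.0000

1.000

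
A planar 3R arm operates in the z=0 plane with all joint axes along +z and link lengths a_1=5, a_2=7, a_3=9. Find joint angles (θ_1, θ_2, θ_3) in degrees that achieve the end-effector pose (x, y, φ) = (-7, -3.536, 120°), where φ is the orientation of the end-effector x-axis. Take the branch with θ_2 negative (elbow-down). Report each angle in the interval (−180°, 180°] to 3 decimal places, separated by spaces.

wrist centre = target − a_3·(cos φ, sin φ) = (-2.5000, -11.3302)
cos θ_2 = (134.6241−5²−7²)/(2·5·7) = 0.8661; θ_2 = -29.9962° (elbow-down)
β = atan2(-11.3302,-2.5000) = -102.4429°; ψ = atan2(-3.4996,11.0624) = -17.5548°
θ_1 = β − ψ = -84.8881°
θ_3 = φ − θ_1 − θ_2 = -125.1157° (wrapped to (-180°,180°])

-84.888 -29.996 -125.116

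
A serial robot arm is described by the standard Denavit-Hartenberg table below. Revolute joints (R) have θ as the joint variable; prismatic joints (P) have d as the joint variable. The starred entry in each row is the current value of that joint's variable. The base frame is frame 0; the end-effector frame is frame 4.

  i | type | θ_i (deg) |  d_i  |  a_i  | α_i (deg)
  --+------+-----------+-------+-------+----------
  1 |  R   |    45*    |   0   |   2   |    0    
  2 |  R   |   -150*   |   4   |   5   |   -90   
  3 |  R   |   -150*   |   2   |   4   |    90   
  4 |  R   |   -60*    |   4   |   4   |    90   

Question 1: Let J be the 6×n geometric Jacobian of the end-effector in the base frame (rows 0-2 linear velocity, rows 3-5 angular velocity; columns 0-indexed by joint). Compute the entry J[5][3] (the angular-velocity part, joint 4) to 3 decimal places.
-0.866

axis z_3 = (0.1294,0.4830,-0.8660); lever o_n−o_3 = (-2.3801,4.5015,-2.4641)
cross product → J_v[:, 3] = (2.7083,2.3801,1.7321)
J_ω[:, 3] = z_3
entry J[5][3] = -0.8660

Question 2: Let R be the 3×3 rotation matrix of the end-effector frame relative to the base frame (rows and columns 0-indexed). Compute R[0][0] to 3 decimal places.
End-effector x-axis (col 0 of R) = (-0.7244,0.6424,0.2500)
R[0][0] = -0.7244

-0.724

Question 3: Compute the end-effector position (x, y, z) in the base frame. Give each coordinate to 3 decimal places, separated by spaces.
0.568 3.914 3.536

after link 1: o_1 = (1.4142, 1.4142, 0.0000)
after link 2: o_2 = (0.1201, -3.4154, 4.0000)
after link 3: o_3 = (2.9485, -0.5870, 6.0000)
after link 4: o_4 = (0.5684, 3.9145, 3.5359)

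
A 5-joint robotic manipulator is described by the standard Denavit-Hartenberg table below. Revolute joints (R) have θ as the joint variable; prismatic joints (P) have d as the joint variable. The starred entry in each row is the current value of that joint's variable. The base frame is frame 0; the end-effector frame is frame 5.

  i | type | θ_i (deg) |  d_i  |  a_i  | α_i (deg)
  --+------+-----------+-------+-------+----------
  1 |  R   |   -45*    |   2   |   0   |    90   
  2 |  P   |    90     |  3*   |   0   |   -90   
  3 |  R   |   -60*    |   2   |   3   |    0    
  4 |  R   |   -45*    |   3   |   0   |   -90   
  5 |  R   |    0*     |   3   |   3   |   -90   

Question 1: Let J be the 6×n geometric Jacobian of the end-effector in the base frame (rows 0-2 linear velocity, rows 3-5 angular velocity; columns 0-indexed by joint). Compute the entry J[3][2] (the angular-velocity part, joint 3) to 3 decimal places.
-0.707

axis z_2 = (-0.7071,0.7071,0.0000); lever o_n−o_2 = (-7.9707,-0.8997,3.6213)
cross product → J_v[:, 2] = (2.5607,2.5607,6.2723)
J_ω[:, 2] = z_2
entry J[3][2] = -0.7071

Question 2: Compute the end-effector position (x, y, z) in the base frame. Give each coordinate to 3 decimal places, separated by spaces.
after link 1: o_1 = (0.0000, 0.0000, 2.0000)
after link 2: o_2 = (-2.1213, -2.1213, 2.0000)
after link 3: o_3 = (-5.3727, -2.5442, 3.5000)
after link 4: o_4 = (-7.4940, -0.4229, 3.5000)
after link 5: o_5 = (-10.0920, -3.0210, 5.6213)

-10.092 -3.021 5.621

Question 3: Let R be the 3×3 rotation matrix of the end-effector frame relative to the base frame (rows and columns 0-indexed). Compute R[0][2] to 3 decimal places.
0.707

End-effector z-axis (col 2 of R) = (0.7071,-0.7071,0.0000)
R[0][2] = 0.7071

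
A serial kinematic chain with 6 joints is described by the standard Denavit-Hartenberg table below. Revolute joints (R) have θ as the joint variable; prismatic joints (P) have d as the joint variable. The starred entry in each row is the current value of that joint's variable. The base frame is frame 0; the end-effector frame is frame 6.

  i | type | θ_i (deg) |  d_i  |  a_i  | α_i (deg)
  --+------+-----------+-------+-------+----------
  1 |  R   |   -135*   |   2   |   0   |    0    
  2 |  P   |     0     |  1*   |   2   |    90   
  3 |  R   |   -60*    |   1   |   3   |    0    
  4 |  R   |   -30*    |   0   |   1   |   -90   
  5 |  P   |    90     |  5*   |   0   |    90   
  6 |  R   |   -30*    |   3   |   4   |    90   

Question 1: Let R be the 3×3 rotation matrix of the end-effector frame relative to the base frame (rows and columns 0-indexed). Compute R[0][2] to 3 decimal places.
0.259

End-effector z-axis (col 2 of R) = (0.2588,0.9659,-0.0000)
R[0][2] = 0.2588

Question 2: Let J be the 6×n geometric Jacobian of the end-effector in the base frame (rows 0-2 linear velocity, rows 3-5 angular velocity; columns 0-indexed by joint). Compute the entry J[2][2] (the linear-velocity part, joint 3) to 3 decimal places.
4.500

axis z_2 = (-0.7071,0.7071,0.0000); lever o_n−o_2 = (-1.4396,-4.9244,-6.5981)
cross product → J_v[:, 2] = (-4.6655,-4.6655,4.5000)
J_ω[:, 2] = z_2
entry J[2][2] = 4.5000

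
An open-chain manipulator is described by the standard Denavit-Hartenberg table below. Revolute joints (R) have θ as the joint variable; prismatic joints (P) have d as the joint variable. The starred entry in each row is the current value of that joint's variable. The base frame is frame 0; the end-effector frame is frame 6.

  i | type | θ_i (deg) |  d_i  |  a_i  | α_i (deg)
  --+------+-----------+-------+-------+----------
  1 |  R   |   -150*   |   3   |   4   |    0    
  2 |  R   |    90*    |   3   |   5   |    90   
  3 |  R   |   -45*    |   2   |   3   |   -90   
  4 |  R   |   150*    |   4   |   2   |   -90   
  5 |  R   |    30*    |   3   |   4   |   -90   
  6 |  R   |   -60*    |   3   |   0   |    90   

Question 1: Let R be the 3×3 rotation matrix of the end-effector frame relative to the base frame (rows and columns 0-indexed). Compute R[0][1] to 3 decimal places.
End-effector y-axis (col 1 of R) = (-0.3696,0.1402,-0.9186)
R[0][1] = -0.3696

-0.370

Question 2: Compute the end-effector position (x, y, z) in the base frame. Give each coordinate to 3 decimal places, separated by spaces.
after link 1: o_1 = (-3.4641, -2.0000, 3.0000)
after link 2: o_2 = (-0.9641, -6.3301, 6.0000)
after link 3: o_3 = (-1.6355, -9.1672, 3.8787)
after link 4: o_4 = (0.0324, -10.0561, 7.9319)
after link 5: o_5 = (-3.0157, -6.5087, 9.6996)
after link 6: o_6 = (-4.1245, -6.0882, 6.9439)

-4.125 -6.088 6.944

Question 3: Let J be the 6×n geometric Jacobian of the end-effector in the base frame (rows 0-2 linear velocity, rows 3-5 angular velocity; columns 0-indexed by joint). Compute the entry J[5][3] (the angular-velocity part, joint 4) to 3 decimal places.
axis z_3 = (0.3536,-0.6124,0.7071); lever o_n−o_3 = (-2.4890,3.0791,3.0653)
cross product → J_v[:, 3] = (-4.0543,-2.8437,-0.4356)
J_ω[:, 3] = z_3
entry J[5][3] = 0.7071

0.707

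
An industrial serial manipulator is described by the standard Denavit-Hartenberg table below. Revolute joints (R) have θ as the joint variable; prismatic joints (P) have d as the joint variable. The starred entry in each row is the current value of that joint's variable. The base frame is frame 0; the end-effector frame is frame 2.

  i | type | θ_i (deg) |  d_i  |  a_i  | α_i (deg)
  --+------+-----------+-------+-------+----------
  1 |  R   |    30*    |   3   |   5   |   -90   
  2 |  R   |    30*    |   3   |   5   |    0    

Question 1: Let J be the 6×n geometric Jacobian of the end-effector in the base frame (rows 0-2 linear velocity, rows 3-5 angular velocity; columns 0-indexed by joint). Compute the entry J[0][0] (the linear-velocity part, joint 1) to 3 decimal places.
-7.263

axis z_0 = ẑ; lever o_n−o_0 = (6.5801,7.2631,0.5000)
cross product → J_v[:, 0] = (-7.2631,6.5801,0.0000)
J_ω[:, 0] = z_0
entry J[0][0] = -7.2631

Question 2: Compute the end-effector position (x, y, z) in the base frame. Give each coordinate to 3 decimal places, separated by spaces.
after link 1: o_1 = (4.3301, 2.5000, 3.0000)
after link 2: o_2 = (6.5801, 7.2631, 0.5000)

6.580 7.263 0.500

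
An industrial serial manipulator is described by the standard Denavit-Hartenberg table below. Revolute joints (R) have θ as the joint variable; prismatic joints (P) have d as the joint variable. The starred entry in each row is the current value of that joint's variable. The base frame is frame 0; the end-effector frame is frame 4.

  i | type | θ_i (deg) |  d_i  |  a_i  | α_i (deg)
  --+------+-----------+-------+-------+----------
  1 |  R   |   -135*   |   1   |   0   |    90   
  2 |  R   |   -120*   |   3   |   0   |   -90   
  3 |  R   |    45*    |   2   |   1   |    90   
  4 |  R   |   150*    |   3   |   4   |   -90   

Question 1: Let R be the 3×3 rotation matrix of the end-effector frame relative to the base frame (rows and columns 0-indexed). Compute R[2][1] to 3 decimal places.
0.612

End-effector y-axis (col 1 of R) = (0.2500,-0.7500,0.6124)
R[2][1] = 0.6124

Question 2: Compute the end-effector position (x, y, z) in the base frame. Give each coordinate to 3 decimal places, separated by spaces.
-7.169 2.538 -1.328

after link 1: o_1 = (0.0000, 0.0000, 1.0000)
after link 2: o_2 = (-2.1213, 2.1213, 1.0000)
after link 3: o_3 = (-2.5961, 0.6466, -0.6124)
after link 4: o_4 = (-7.1689, 2.5379, -1.3282)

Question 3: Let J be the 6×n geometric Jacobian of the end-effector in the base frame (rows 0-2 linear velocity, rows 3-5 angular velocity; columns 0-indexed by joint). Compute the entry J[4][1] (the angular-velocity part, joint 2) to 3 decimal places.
axis z_1 = (-0.7071,0.7071,0.0000); lever o_n−o_1 = (-7.1689,2.5379,-2.3282)
cross product → J_v[:, 1] = (-1.6463,-1.6463,3.2746)
J_ω[:, 1] = z_1
entry J[4][1] = 0.7071

0.707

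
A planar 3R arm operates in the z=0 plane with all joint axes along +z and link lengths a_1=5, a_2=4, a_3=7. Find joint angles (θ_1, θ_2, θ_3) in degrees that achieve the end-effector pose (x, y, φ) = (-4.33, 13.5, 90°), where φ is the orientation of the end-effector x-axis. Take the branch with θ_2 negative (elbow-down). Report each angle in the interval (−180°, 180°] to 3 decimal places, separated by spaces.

150.000 -60.002 0.002

wrist centre = target − a_3·(cos φ, sin φ) = (-4.3300, 6.5000)
cos θ_2 = (60.9989−5²−4²)/(2·5·4) = 0.5000; θ_2 = -60.0018° (elbow-down)
β = atan2(6.5000,-4.3300) = 123.6697°; ψ = atan2(-3.4642,6.9999) = -26.3303°
θ_1 = β − ψ = 150.0000°
θ_3 = φ − θ_1 − θ_2 = 0.0018° (wrapped to (-180°,180°])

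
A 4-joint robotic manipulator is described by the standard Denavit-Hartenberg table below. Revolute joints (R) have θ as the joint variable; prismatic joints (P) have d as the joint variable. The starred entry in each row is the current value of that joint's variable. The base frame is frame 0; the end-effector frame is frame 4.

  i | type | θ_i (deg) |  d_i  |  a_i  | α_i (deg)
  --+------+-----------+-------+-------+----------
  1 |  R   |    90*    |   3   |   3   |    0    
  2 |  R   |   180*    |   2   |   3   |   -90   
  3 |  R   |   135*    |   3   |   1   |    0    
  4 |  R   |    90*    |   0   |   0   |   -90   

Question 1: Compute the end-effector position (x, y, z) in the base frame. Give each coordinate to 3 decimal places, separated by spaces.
3.000 0.707 4.293

after link 1: o_1 = (0.0000, 3.0000, 3.0000)
after link 2: o_2 = (-0.0000, 0.0000, 5.0000)
after link 3: o_3 = (3.0000, 0.7071, 4.2929)
after link 4: o_4 = (3.0000, 0.7071, 4.2929)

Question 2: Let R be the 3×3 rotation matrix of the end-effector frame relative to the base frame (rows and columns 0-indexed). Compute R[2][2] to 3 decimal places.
End-effector z-axis (col 2 of R) = (-0.0000,-0.7071,0.7071)
R[2][2] = 0.7071

0.707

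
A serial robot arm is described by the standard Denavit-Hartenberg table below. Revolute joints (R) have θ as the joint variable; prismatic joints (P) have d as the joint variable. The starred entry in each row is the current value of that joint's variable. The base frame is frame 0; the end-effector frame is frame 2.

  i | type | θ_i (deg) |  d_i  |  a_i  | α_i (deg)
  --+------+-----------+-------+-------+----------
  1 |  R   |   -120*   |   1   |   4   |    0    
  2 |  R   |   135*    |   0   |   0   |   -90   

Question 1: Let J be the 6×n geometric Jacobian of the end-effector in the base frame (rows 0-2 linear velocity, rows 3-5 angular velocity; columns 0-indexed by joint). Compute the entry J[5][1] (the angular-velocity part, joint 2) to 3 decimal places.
1.000

axis z_1 = (0.0000,0.0000,1.0000); lever o_n−o_1 = (0.0000,0.0000,0.0000)
cross product → J_v[:, 1] = (0.0000,0.0000,0.0000)
J_ω[:, 1] = z_1
entry J[5][1] = 1.0000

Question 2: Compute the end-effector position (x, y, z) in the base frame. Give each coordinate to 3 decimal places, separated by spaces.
after link 1: o_1 = (-2.0000, -3.4641, 1.0000)
after link 2: o_2 = (-2.0000, -3.4641, 1.0000)

-2.000 -3.464 1.000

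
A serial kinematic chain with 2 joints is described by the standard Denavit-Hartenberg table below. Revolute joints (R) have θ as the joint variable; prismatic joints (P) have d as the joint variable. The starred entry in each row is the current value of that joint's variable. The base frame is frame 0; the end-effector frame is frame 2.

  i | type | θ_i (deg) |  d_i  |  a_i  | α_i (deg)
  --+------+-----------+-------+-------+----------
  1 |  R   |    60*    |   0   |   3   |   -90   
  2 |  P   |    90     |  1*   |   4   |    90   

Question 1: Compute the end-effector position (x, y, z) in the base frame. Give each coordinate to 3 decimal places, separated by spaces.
0.634 3.098 -4.000

after link 1: o_1 = (1.5000, 2.5981, 0.0000)
after link 2: o_2 = (0.6340, 3.0981, -4.0000)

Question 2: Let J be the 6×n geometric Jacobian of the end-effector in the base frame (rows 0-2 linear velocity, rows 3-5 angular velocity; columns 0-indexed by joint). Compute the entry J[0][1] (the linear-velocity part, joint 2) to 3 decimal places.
-0.866

prismatic axis z_1 = (-0.8660,0.5000,0.0000)
J_v[:, 1] = z_1; J_ω[:, 1] = (0,0,0)
entry J[0][1] = -0.8660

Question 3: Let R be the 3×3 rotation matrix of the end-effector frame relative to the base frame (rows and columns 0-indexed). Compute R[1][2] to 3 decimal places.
0.866

End-effector z-axis (col 2 of R) = (0.5000,0.8660,0.0000)
R[1][2] = 0.8660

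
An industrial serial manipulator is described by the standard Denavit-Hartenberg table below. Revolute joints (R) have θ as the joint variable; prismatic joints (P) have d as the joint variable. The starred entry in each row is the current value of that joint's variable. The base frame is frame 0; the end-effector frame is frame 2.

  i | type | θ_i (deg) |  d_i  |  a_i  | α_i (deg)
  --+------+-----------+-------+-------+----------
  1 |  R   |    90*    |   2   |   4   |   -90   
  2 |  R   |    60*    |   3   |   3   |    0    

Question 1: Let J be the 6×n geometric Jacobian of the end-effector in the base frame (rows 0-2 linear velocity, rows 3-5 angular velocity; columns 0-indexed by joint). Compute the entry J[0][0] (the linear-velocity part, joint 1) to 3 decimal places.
-5.500

axis z_0 = ẑ; lever o_n−o_0 = (-3.0000,5.5000,-0.5981)
cross product → J_v[:, 0] = (-5.5000,-3.0000,0.0000)
J_ω[:, 0] = z_0
entry J[0][0] = -5.5000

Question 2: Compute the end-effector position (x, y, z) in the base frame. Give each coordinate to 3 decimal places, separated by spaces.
after link 1: o_1 = (0.0000, 4.0000, 2.0000)
after link 2: o_2 = (-3.0000, 5.5000, -0.5981)

-3.000 5.500 -0.598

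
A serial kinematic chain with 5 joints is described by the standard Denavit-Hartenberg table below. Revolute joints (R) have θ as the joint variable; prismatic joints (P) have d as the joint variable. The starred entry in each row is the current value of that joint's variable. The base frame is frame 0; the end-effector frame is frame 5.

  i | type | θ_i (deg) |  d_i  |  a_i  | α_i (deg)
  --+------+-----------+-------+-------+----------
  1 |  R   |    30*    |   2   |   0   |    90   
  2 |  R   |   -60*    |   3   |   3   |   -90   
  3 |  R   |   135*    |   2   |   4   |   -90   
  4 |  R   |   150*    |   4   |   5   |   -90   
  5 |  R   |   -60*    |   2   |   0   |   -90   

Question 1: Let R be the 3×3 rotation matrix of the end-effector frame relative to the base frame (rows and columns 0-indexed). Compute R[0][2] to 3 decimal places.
End-effector z-axis (col 2 of R) = (0.1464,-0.1196,-0.9820)
R[0][2] = 0.1464

0.146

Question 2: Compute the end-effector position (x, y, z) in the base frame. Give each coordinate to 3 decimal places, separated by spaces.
after link 1: o_1 = (0.0000, 0.0000, 2.0000)
after link 2: o_2 = (2.7990, -1.8481, -0.5981)
after link 3: o_3 = (1.6601, 0.7603, 2.8514)
after link 4: o_4 = (2.8313, -5.3650, 1.3993)
after link 5: o_5 = (4.7901, -5.0506, 1.6529)

4.790 -5.051 1.653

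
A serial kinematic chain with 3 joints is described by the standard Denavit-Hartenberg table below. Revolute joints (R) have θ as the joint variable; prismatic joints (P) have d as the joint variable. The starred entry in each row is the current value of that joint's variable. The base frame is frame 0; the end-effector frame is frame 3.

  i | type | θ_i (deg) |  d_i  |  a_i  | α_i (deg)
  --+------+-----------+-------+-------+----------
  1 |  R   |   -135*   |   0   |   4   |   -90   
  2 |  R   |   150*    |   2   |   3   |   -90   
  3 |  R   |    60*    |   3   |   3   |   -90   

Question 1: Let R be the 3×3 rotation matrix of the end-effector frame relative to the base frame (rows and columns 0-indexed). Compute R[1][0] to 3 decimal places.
End-effector x-axis (col 0 of R) = (-0.3062,0.9186,-0.2500)
R[1][0] = 0.9186

0.919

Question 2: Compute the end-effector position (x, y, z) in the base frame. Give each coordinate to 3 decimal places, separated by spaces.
0.565 1.411 0.348

after link 1: o_1 = (-2.8284, -2.8284, 0.0000)
after link 2: o_2 = (0.4229, -2.4055, -1.5000)
after link 3: o_3 = (0.5650, 1.4108, 0.3481)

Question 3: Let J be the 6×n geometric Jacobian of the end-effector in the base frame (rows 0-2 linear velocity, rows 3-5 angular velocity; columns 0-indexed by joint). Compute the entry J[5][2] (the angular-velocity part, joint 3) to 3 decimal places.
0.866

axis z_2 = (0.3536,0.3536,0.8660); lever o_n−o_2 = (0.1421,3.8163,1.8481)
cross product → J_v[:, 2] = (-2.6517,-0.5303,1.2990)
J_ω[:, 2] = z_2
entry J[5][2] = 0.8660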